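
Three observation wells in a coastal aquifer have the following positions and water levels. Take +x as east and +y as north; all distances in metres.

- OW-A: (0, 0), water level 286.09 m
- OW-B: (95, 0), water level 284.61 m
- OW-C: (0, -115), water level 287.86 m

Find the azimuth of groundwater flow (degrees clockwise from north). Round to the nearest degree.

045°

∂h/∂x = (284.61 − 286.09) / (95 − 0) = -0.01558
∂h/∂y = (287.86 − 286.09) / (-115 − 0) = -0.01539
Flow direction (−∇h) has components (+0.01558 E, +0.01539 N).
Azimuth = atan2(E, N) = atan2(+0.01558, +0.01539) = 45.3° ≈ 045°.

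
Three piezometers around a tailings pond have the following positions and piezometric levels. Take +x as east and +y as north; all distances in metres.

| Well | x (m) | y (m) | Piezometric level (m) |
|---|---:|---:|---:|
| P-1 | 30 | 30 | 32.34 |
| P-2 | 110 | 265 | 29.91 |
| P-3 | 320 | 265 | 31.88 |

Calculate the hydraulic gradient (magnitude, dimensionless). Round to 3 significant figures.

Three-point gradient (reference P-1): Δ to P-2 = (80, 235, -2.43), Δ to P-3 = (290, 235, -0.46).
∂h/∂x = +0.009381, ∂h/∂y = -0.01353 (det = -49350).
|∇h| = √(0.009381² + -0.01353²) = 0.01646

0.0165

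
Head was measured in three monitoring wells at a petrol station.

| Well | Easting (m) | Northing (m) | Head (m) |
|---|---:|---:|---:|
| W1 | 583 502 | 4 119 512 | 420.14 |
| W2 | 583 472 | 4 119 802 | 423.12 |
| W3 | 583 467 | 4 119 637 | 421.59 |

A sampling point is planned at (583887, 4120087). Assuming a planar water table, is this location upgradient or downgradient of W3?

upgradient

Differences from W1: to W2 (Δx, Δy, Δh) = (-30, 290, +2.98); to W3 = (-35, 125, +1.45).
Solve a·Δx + b·Δy = Δh: det = (-30)·125 − (-35)·290 = 6400.
∂h/∂x = [(+2.98)·125 − (+1.45)·290] / 6400 = -0.007500
∂h/∂y = [(-30)·(+1.45) − (-35)·(+2.98)] / 6400 = +0.009500
Head at (583887, 4120087) = 420.14 + (-0.007500)·(385) + (+0.009500)·(575) = 422.71 m.
That is higher than the 421.59 m at W3, so the point is upgradient.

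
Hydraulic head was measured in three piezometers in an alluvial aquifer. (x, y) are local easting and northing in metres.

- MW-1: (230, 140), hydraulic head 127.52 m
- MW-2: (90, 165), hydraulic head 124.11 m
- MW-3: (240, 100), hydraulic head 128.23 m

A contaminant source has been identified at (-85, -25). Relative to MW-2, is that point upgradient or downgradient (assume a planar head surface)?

With h = a·x + b·y + c and MW-1 as origin, the differences give:
  (-140)·a + 25·b = -3.41
  10·a + (-40)·b = +0.71
Eliminate b (×(-40) and ×25, subtract): 5350·a = 118.650 → a = ∂h/∂x = +0.02218
Back-substitute: b = ∂h/∂y = -0.01221.
Head at (-85, -25) = 127.52 + (+0.02218)·(-315) + (-0.01221)·(-165) = 122.55 m.
That is lower than the 124.11 m at MW-2, so the point is downgradient.

downgradient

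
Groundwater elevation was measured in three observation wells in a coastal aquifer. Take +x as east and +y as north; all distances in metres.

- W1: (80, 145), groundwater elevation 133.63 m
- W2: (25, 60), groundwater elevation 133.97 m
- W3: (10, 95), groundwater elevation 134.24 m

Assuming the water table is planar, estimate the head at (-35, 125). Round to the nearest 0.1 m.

With h = a·x + b·y + c and W1 as origin, the differences give:
  (-55)·a + (-85)·b = +0.34
  (-70)·a + (-50)·b = +0.61
Eliminate b (×(-50) and ×(-85), subtract): -3200·a = 34.850 → a = ∂h/∂x = -0.01089
Back-substitute: b = ∂h/∂y = +0.003047.
h(-35, 125) = 133.63 + (-0.01089)·(-115) + (+0.003047)·(-20) = 133.63 +1.252 -0.061 = 134.821 m.

134.8 m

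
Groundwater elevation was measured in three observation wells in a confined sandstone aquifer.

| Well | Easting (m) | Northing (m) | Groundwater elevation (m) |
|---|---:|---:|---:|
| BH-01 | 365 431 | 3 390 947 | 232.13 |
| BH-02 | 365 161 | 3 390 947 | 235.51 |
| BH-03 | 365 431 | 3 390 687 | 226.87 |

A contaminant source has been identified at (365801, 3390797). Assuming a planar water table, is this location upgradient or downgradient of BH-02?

∂h/∂x = (235.51 − 232.13) / (365161 − 365431) = -0.01252
∂h/∂y = (226.87 − 232.13) / (3390687 − 3390947) = +0.02023
Head at (365801, 3390797) = 232.13 + (-0.01252)·(370) + (+0.02023)·(-150) = 224.46 m.
That is lower than the 235.51 m at BH-02, so the point is downgradient.

downgradient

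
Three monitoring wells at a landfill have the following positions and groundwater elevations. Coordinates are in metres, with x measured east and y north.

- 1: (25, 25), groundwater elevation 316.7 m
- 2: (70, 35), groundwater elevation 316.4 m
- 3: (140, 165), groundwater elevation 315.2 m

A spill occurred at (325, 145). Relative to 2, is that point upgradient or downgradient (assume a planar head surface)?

downgradient

With h = a·x + b·y + c and 1 as origin, the differences give:
  45·a + 10·b = -0.3
  115·a + 140·b = -1.5
Eliminate b (×140 and ×10, subtract): 5150·a = -27.00 → a = ∂h/∂x = -0.005243
Back-substitute: b = ∂h/∂y = -0.006408.
Head at (325, 145) = 316.7 + (-0.005243)·(300) + (-0.006408)·(120) = 314.36 m.
That is lower than the 316.4 m at 2, so the point is downgradient.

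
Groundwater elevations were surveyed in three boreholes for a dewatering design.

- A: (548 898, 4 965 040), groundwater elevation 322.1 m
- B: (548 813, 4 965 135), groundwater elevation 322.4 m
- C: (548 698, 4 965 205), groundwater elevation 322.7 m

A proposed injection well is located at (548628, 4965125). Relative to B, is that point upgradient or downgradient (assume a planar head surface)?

upgradient

Taking A as reference: B−A = (-85, 95, +0.3); C−A = (-200, 165, +0.6).
Solve a·Δx + b·Δy = Δh: det = (-85)·165 − (-200)·95 = 4975.
∂h/∂x = [(+0.3)·165 − (+0.6)·95] / 4975 = -0.001508
∂h/∂y = [(-85)·(+0.6) − (-200)·(+0.3)] / 4975 = +0.001809
Head at (548628, 4965125) = 322.1 + (-0.001508)·(-270) + (+0.001809)·(85) = 322.66 m.
That is higher than the 322.4 m at B, so the point is upgradient.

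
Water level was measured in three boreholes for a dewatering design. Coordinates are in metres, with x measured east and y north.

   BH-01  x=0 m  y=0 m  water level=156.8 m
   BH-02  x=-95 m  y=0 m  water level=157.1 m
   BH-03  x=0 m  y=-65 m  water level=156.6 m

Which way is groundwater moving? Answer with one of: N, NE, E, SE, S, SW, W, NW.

∂h/∂x = (157.1 − 156.8) / (-95 − 0) = -0.003158
∂h/∂y = (156.6 − 156.8) / (-65 − 0) = +0.003077
Flow = −∇h = (+0.003158 east, -0.003077 north), which points southeast.

SE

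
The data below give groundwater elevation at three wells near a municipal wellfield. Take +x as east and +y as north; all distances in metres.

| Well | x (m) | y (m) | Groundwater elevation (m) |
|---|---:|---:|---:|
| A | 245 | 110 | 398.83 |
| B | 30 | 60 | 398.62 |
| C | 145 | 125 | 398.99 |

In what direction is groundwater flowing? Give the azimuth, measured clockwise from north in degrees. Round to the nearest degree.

Differences from A: to B (Δx, Δy, Δh) = (-215, -50, -0.21); to C = (-100, 15, +0.16).
Determinant of the coordinate differences = (-215)·15 − (-100)·(-50) = -8225.
∂h/∂x = [(-0.21)·15 − (+0.16)·(-50)] / -8225 = -0.0005897
∂h/∂y = [(-215)·(+0.16) − (-100)·(-0.21)] / -8225 = +0.006736
Flow direction (−∇h) has components (+0.0005897 E, -0.006736 N).
Azimuth = atan2(E, N) = atan2(+0.0005897, -0.006736) = 175.0° ≈ 175°.

175°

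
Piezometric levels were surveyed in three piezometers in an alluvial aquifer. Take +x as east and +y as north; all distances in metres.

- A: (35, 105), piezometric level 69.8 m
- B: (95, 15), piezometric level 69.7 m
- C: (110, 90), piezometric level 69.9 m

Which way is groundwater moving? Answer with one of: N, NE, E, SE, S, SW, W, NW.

With h = a·x + b·y + c and A as origin, the differences give:
  60·a + (-90)·b = -0.1
  75·a + (-15)·b = +0.1
Eliminate b (×(-15) and ×(-90), subtract): 5850·a = 10.50 → a = ∂h/∂x = +0.001795
Back-substitute: b = ∂h/∂y = +0.002308.
Flow = −∇h = (-0.001795 east, -0.002308 north), which points southwest.

SW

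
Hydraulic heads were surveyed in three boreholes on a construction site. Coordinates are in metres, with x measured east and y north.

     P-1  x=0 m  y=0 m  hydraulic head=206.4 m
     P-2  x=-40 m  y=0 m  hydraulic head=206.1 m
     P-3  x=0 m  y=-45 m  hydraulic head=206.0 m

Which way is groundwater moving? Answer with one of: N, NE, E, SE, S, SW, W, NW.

SW

∂h/∂x = (206.1 − 206.4) / (-40 − 0) = +0.007500
∂h/∂y = (206.0 − 206.4) / (-45 − 0) = +0.008889
Flow = −∇h = (-0.007500 east, -0.008889 north), which points southwest.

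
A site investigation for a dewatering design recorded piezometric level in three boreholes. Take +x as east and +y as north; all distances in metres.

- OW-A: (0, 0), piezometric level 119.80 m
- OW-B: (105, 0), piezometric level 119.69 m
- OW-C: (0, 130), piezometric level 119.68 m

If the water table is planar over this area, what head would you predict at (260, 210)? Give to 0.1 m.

119.3 m

∂h/∂x = (119.69 − 119.80) / (105 − 0) = -0.001048
∂h/∂y = (119.68 − 119.80) / (130 − 0) = -0.0009231
h(260, 210) = 119.80 + (-0.001048)·(260) + (-0.0009231)·(210) = 119.80 -0.272 -0.194 = 119.334 m.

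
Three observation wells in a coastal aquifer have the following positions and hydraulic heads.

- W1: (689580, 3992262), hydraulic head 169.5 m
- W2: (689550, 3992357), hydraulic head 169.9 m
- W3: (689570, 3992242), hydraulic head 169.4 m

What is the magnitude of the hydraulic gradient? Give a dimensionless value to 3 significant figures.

0.00462

Three-point gradient (reference W1): Δ to W2 = (-30, 95, +0.4), Δ to W3 = (-10, -20, -0.1).
∂h/∂x = +0.0009677, ∂h/∂y = +0.004516 (det = 1550).
|∇h| = √(0.0009677² + 0.004516²) = 0.004619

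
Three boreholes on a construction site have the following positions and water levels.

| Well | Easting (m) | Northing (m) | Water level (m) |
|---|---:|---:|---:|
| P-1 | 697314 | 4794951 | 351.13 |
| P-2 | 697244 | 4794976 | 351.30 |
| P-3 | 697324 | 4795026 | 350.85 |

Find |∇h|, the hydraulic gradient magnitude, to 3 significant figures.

0.00485

Three-point gradient (reference P-1): Δ to P-2 = (-70, 25, +0.17), Δ to P-3 = (10, 75, -0.28).
∂h/∂x = -0.003591, ∂h/∂y = -0.003255 (det = -5500).
|∇h| = √(-0.003591² + -0.003255²) = 0.004847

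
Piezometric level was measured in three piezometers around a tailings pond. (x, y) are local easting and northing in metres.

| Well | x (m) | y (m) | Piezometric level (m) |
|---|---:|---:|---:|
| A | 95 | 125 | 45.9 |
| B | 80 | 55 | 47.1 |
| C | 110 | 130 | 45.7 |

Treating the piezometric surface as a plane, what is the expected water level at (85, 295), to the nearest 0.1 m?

43.4 m

With h = a·x + b·y + c and A as origin, the differences give:
  (-15)·a + (-70)·b = +1.2
  15·a + 5·b = -0.2
Eliminate b (×5 and ×(-70), subtract): 975·a = -8.00 → a = ∂h/∂x = -0.008205
Back-substitute: b = ∂h/∂y = -0.01538.
h(85, 295) = 45.9 + (-0.008205)·(-10) + (-0.01538)·(170) = 45.9 +0.082 -2.615 = 43.367 m.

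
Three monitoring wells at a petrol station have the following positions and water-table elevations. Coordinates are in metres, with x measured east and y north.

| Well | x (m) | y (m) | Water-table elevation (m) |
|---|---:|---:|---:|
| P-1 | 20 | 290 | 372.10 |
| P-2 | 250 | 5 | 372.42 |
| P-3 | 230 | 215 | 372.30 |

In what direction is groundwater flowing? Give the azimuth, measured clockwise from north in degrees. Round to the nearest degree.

303°

Three-point gradient (reference P-1): Δ to P-2 = (230, -285, +0.32), Δ to P-3 = (210, -75, +0.20).
∂h/∂x = +0.0007746, ∂h/∂y = -0.0004977 (det = 42600).
Flow direction (−∇h) has components (-0.0007746 E, +0.0004977 N).
Azimuth = atan2(E, N) = atan2(-0.0007746, +0.0004977) = 302.7° ≈ 303°.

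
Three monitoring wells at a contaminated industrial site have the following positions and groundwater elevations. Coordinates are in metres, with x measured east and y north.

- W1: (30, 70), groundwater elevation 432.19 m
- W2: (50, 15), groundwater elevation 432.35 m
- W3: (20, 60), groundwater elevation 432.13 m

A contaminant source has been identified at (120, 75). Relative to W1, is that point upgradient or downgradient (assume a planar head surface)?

upgradient

Differences from W1: to W2 (Δx, Δy, Δh) = (20, -55, +0.16); to W3 = (-10, -10, -0.06).
Solve a·Δx + b·Δy = Δh: det = 20·(-10) − (-10)·(-55) = -750.
∂h/∂x = [(+0.16)·(-10) − (-0.06)·(-55)] / -750 = +0.006533
∂h/∂y = [20·(-0.06) − (-10)·(+0.16)] / -750 = -0.0005333
Head at (120, 75) = 432.19 + (+0.006533)·(90) + (-0.0005333)·(5) = 432.78 m.
That is higher than the 432.19 m at W1, so the point is upgradient.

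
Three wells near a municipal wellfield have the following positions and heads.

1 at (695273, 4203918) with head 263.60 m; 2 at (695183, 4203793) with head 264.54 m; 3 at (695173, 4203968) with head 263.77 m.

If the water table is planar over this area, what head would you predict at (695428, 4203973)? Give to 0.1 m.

262.7 m

Three-point gradient (reference 1): Δ to 2 = (-90, -125, +0.94), Δ to 3 = (-100, 50, +0.17).
∂h/∂x = -0.004015, ∂h/∂y = -0.004629 (det = -17000).
h(695428, 4203973) = 263.60 + (-0.004015)·(155) + (-0.004629)·(55) = 263.60 -0.622 -0.255 = 262.723 m.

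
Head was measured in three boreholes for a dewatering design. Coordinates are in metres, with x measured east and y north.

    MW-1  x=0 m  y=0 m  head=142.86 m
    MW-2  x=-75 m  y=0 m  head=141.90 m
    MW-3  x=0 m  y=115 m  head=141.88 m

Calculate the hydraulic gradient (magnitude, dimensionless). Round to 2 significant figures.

0.015

∂h/∂x = (141.90 − 142.86) / (-75 − 0) = +0.01280
∂h/∂y = (141.88 − 142.86) / (115 − 0) = -0.008522
|∇h| = √(0.01280² + -0.008522²) = 0.01538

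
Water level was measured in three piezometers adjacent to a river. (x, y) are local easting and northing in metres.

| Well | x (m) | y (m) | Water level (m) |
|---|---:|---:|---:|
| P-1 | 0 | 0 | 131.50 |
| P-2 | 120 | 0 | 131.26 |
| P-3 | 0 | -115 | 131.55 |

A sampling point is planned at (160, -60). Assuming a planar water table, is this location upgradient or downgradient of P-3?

downgradient

∂h/∂x = (131.26 − 131.50) / (120 − 0) = -0.002000
∂h/∂y = (131.55 − 131.50) / (-115 − 0) = -0.0004348
Head at (160, -60) = 131.50 + (-0.002000)·(160) + (-0.0004348)·(-60) = 131.21 m.
That is lower than the 131.55 m at P-3, so the point is downgradient.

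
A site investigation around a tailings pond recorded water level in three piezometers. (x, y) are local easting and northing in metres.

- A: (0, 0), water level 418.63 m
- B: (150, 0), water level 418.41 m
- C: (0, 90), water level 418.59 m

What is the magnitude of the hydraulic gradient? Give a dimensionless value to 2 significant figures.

∂h/∂x = (418.41 − 418.63) / (150 − 0) = -0.001467
∂h/∂y = (418.59 − 418.63) / (90 − 0) = -0.0004444
|∇h| = √(-0.001467² + -0.0004444²) = 0.001533

0.0015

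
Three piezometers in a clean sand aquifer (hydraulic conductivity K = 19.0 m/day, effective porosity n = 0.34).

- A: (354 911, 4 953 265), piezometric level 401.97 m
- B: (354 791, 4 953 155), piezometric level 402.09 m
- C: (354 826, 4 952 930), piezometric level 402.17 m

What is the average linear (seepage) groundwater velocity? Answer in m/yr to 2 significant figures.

15 m/yr

Differences from A: to B (Δx, Δy, Δh) = (-120, -110, +0.12); to C = (-85, -335, +0.20).
Solve a·Δx + b·Δy = Δh: det = (-120)·(-335) − (-85)·(-110) = 30850.
∂h/∂x = [(+0.12)·(-335) − (+0.20)·(-110)] / 30850 = -0.0005900
∂h/∂y = [(-120)·(+0.20) − (-85)·(+0.12)] / 30850 = -0.0004473
|∇h| = √(-0.0005900² + -0.0004473²) = 0.0007404
Seepage velocity v = K·i/n = 19.0 × 0.0007404 / 0.34 = 0.04138 m/day = 15.11 m/yr.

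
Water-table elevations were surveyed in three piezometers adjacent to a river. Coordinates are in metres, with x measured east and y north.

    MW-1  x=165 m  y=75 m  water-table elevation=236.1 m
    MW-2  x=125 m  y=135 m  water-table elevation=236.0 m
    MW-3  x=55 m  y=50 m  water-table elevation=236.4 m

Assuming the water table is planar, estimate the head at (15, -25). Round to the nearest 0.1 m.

236.7 m

With h = a·x + b·y + c and MW-1 as origin, the differences give:
  (-40)·a + 60·b = -0.1
  (-110)·a + (-25)·b = +0.3
Eliminate b (×(-25) and ×60, subtract): 7600·a = -15.50 → a = ∂h/∂x = -0.002039
Back-substitute: b = ∂h/∂y = -0.003026.
h(15, -25) = 236.1 + (-0.002039)·(-150) + (-0.003026)·(-100) = 236.1 +0.306 +0.303 = 236.709 m.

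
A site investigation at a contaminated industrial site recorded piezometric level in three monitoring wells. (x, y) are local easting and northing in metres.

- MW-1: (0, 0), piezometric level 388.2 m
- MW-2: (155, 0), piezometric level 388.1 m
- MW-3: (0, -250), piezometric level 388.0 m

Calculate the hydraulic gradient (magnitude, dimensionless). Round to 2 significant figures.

∂h/∂x = (388.1 − 388.2) / (155 − 0) = -0.0006452
∂h/∂y = (388.0 − 388.2) / (-250 − 0) = +0.0008000
|∇h| = √(-0.0006452² + 0.0008000²) = 0.001028

0.0010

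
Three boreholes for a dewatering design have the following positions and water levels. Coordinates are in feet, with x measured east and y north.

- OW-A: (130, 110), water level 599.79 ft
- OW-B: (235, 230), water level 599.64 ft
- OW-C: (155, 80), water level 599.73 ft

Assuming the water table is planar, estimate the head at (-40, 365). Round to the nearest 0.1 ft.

600.2 ft

Taking OW-A as reference: OW-B−OW-A = (105, 120, -0.15); OW-C−OW-A = (25, -30, -0.06).
Determinant of the coordinate differences = 105·(-30) − 25·120 = -6150.
∂h/∂x = [(-0.15)·(-30) − (-0.06)·120] / -6150 = -0.001902
∂h/∂y = [105·(-0.06) − 25·(-0.15)] / -6150 = +0.0004146
h(-40, 365) = 599.79 + (-0.001902)·(-170) + (+0.0004146)·(255) = 599.79 +0.323 +0.106 = 600.219 ft.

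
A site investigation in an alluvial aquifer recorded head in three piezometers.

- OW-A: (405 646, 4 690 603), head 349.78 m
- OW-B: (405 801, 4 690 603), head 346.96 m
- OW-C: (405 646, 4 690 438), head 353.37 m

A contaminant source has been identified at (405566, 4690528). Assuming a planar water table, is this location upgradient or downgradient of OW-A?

∂h/∂x = (346.96 − 349.78) / (405801 − 405646) = -0.01819
∂h/∂y = (353.37 − 349.78) / (4690438 − 4690603) = -0.02176
Head at (405566, 4690528) = 349.78 + (-0.01819)·(-80) + (-0.02176)·(-75) = 352.87 m.
That is higher than the 349.78 m at OW-A, so the point is upgradient.

upgradient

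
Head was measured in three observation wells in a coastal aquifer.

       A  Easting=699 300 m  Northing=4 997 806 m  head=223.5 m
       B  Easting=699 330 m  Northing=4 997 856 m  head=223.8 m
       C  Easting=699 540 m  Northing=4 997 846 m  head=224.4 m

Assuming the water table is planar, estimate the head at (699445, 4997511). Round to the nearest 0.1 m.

222.7 m

Taking A as reference: B−A = (30, 50, +0.3); C−A = (240, 40, +0.9).
Determinant of the coordinate differences = 30·40 − 240·50 = -10800.
∂h/∂x = [(+0.3)·40 − (+0.9)·50] / -10800 = +0.003056
∂h/∂y = [30·(+0.9) − 240·(+0.3)] / -10800 = +0.004167
h(699445, 4997511) = 223.5 + (+0.003056)·(145) + (+0.004167)·(-295) = 223.5 +0.443 -1.229 = 222.714 m.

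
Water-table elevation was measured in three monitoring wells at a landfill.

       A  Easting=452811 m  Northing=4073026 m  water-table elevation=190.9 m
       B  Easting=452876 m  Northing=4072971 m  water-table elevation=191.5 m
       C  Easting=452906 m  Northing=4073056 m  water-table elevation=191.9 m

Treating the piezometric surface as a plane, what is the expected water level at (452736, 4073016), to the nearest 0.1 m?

Differences from A: to B (Δx, Δy, Δh) = (65, -55, +0.6); to C = (95, 30, +1.0).
Solve a·Δx + b·Δy = Δh: det = 65·30 − 95·(-55) = 7175.
∂h/∂x = [(+0.6)·30 − (+1.0)·(-55)] / 7175 = +0.01017
∂h/∂y = [65·(+1.0) − 95·(+0.6)] / 7175 = +0.001115
h(452736, 4073016) = 190.9 + (+0.01017)·(-75) + (+0.001115)·(-10) = 190.9 -0.763 -0.011 = 190.126 m.

190.1 m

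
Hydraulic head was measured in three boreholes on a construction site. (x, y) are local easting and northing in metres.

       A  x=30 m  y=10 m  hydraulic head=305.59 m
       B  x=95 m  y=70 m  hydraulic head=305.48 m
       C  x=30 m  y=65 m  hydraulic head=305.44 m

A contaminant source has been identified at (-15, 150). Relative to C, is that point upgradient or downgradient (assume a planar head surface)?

downgradient

Differences from A: to B (Δx, Δy, Δh) = (65, 60, -0.11); to C = (0, 55, -0.15).
Solve a·Δx + b·Δy = Δh: det = 65·55 − 0·60 = 3575.
∂h/∂x = [(-0.11)·55 − (-0.15)·60] / 3575 = +0.0008252
∂h/∂y = [65·(-0.15) − 0·(-0.11)] / 3575 = -0.002727
Head at (-15, 150) = 305.59 + (+0.0008252)·(-45) + (-0.002727)·(140) = 305.17 m.
That is lower than the 305.44 m at C, so the point is downgradient.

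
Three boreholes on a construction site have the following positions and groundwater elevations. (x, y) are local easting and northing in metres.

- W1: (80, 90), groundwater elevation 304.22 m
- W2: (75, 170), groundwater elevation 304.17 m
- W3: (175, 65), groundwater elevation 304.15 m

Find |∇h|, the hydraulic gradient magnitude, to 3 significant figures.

0.00114

With h = a·x + b·y + c and W1 as origin, the differences give:
  (-5)·a + 80·b = -0.05
  95·a + (-25)·b = -0.07
Eliminate b (×(-25) and ×80, subtract): -7475·a = 6.850 → a = ∂h/∂x = -0.0009164
Back-substitute: b = ∂h/∂y = -0.0006823.
|∇h| = √(-0.0009164² + -0.0006823²) = 0.001143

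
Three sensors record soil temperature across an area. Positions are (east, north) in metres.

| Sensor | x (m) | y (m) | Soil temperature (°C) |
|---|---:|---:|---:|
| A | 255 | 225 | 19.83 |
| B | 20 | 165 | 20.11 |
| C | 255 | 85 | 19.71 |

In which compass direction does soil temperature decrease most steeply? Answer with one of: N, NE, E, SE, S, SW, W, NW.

Differences from A: to B (Δx, Δy, Δh) = (-235, -60, +0.28); to C = (0, -140, -0.12).
Determinant of the coordinate differences = (-235)·(-140) − 0·(-60) = 32900.
∂T/∂x = [(+0.28)·(-140) − (-0.12)·(-60)] / 32900 = -0.001410
∂T/∂y = [(-235)·(-0.12) − 0·(+0.28)] / 32900 = +0.0008571
Steepest decrease is along −∇f = (+0.001410 E, -0.0008571 N) → southeast.

SE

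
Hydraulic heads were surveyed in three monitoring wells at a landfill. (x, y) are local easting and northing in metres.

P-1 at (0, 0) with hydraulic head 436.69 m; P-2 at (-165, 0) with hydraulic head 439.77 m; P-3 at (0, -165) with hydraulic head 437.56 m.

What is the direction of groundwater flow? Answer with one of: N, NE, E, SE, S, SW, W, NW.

E

∂h/∂x = (439.77 − 436.69) / (-165 − 0) = -0.01867
∂h/∂y = (437.56 − 436.69) / (-165 − 0) = -0.005273
Flow = −∇h = (+0.01867 east, +0.005273 north), which points east.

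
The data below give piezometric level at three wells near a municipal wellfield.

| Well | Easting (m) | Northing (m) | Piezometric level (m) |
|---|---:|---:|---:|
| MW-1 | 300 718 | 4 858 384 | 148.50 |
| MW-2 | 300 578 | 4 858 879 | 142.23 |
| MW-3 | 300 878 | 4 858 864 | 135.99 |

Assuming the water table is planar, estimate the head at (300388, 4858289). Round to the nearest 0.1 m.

157.5 m

Differences from MW-1: to MW-2 (Δx, Δy, Δh) = (-140, 495, -6.27); to MW-3 = (160, 480, -12.51).
Determinant of the coordinate differences = (-140)·480 − 160·495 = -146400.
∂h/∂x = [(-6.27)·480 − (-12.51)·495] / -146400 = -0.02174
∂h/∂y = [(-140)·(-12.51) − 160·(-6.27)] / -146400 = -0.01882
h(300388, 4858289) = 148.50 + (-0.02174)·(-330) + (-0.01882)·(-95) = 148.50 +7.174 +1.787 = 157.462 m.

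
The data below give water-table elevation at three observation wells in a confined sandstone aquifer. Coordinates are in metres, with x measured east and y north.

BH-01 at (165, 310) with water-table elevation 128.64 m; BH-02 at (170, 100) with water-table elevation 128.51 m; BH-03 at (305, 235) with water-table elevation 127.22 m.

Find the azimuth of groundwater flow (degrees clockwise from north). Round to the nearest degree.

092°

Taking BH-01 as reference: BH-02−BH-01 = (5, -210, -0.13); BH-03−BH-01 = (140, -75, -1.42).
Solve a·Δx + b·Δy = Δh: det = 5·(-75) − 140·(-210) = 29025.
∂h/∂x = [(-0.13)·(-75) − (-1.42)·(-210)] / 29025 = -0.009938
∂h/∂y = [5·(-1.42) − 140·(-0.13)] / 29025 = +0.0003824
Flow direction (−∇h) has components (+0.009938 E, -0.0003824 N).
Azimuth = atan2(E, N) = atan2(+0.009938, -0.0003824) = 92.2° ≈ 092°.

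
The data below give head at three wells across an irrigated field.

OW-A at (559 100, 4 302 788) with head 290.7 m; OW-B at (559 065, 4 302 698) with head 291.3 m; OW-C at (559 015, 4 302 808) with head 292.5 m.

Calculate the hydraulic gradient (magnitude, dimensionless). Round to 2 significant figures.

Taking OW-A as reference: OW-B−OW-A = (-35, -90, +0.6); OW-C−OW-A = (-85, 20, +1.8).
Solve a·Δx + b·Δy = Δh: det = (-35)·20 − (-85)·(-90) = -8350.
∂h/∂x = [(+0.6)·20 − (+1.8)·(-90)] / -8350 = -0.02084
∂h/∂y = [(-35)·(+1.8) − (-85)·(+0.6)] / -8350 = +0.001437
|∇h| = √(-0.02084² + 0.001437²) = 0.02089

0.021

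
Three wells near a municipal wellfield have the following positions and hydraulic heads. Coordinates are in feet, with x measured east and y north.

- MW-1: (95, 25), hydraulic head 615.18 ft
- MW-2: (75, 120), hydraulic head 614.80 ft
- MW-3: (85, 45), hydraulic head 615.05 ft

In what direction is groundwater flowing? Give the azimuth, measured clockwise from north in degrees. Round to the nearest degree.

Differences from MW-1: to MW-2 (Δx, Δy, Δh) = (-20, 95, -0.38); to MW-3 = (-10, 20, -0.13).
Determinant of the coordinate differences = (-20)·20 − (-10)·95 = 550.
∂h/∂x = [(-0.38)·20 − (-0.13)·95] / 550 = +0.008636
∂h/∂y = [(-20)·(-0.13) − (-10)·(-0.38)] / 550 = -0.002182
Flow direction (−∇h) has components (-0.008636 E, +0.002182 N).
Azimuth = atan2(E, N) = atan2(-0.008636, +0.002182) = 284.2° ≈ 284°.

284°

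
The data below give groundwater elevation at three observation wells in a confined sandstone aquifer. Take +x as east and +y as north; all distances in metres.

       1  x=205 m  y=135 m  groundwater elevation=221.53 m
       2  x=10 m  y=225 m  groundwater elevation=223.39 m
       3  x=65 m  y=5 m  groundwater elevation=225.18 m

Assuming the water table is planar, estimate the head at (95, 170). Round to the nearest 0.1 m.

222.8 m

Taking 1 as reference: 2−1 = (-195, 90, +1.86); 3−1 = (-140, -130, +3.65).
Solve a·Δx + b·Δy = Δh: det = (-195)·(-130) − (-140)·90 = 37950.
∂h/∂x = [(+1.86)·(-130) − (+3.65)·90] / 37950 = -0.01503
∂h/∂y = [(-195)·(+3.65) − (-140)·(+1.86)] / 37950 = -0.01189
h(95, 170) = 221.53 + (-0.01503)·(-110) + (-0.01189)·(35) = 221.53 +1.653 -0.416 = 222.767 m.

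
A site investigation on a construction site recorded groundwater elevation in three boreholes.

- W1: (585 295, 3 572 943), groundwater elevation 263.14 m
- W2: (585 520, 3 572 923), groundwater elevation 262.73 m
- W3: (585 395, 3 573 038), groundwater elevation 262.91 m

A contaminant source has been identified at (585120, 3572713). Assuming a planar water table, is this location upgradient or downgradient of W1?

Differences from W1: to W2 (Δx, Δy, Δh) = (225, -20, -0.41); to W3 = (100, 95, -0.23).
Solve a·Δx + b·Δy = Δh: det = 225·95 − 100·(-20) = 23375.
∂h/∂x = [(-0.41)·95 − (-0.23)·(-20)] / 23375 = -0.001863
∂h/∂y = [225·(-0.23) − 100·(-0.41)] / 23375 = -0.0004599
Head at (585120, 3572713) = 263.14 + (-0.001863)·(-175) + (-0.0004599)·(-230) = 263.57 m.
That is higher than the 263.14 m at W1, so the point is upgradient.

upgradient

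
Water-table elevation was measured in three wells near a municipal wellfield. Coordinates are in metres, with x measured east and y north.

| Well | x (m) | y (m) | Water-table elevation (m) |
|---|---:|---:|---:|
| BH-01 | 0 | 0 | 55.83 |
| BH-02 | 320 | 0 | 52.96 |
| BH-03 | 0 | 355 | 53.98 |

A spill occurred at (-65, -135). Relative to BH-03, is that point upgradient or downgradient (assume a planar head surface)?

upgradient

∂h/∂x = (52.96 − 55.83) / (320 − 0) = -0.008969
∂h/∂y = (53.98 − 55.83) / (355 − 0) = -0.005211
Head at (-65, -135) = 55.83 + (-0.008969)·(-65) + (-0.005211)·(-135) = 57.12 m.
That is higher than the 53.98 m at BH-03, so the point is upgradient.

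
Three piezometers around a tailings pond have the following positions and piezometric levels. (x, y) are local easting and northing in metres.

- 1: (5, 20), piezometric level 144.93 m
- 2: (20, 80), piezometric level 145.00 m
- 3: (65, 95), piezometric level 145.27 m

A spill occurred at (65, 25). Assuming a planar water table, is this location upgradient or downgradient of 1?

upgradient

Differences from 1: to 2 (Δx, Δy, Δh) = (15, 60, +0.07); to 3 = (60, 75, +0.34).
Determinant of the coordinate differences = 15·75 − 60·60 = -2475.
∂h/∂x = [(+0.07)·75 − (+0.34)·60] / -2475 = +0.006121
∂h/∂y = [15·(+0.34) − 60·(+0.07)] / -2475 = -0.0003636
Head at (65, 25) = 144.93 + (+0.006121)·(60) + (-0.0003636)·(5) = 145.30 m.
That is higher than the 144.93 m at 1, so the point is upgradient.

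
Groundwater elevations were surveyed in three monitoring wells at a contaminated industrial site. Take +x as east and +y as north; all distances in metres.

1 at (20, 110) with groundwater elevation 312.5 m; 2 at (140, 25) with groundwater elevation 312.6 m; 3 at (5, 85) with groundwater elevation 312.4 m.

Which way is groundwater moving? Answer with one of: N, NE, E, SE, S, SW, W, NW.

Taking 1 as reference: 2−1 = (120, -85, +0.1); 3−1 = (-15, -25, -0.1).
Determinant of the coordinate differences = 120·(-25) − (-15)·(-85) = -4275.
∂h/∂x = [(+0.1)·(-25) − (-0.1)·(-85)] / -4275 = +0.002573
∂h/∂y = [120·(-0.1) − (-15)·(+0.1)] / -4275 = +0.002456
Flow = −∇h = (-0.002573 east, -0.002456 north), which points southwest.

SW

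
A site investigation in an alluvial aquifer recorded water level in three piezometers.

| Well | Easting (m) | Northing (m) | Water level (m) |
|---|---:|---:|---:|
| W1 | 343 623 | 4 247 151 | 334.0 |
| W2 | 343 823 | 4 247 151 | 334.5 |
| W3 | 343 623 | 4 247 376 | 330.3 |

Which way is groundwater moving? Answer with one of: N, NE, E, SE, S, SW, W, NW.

N

∂h/∂x = (334.5 − 334.0) / (343823 − 343623) = +0.002500
∂h/∂y = (330.3 − 334.0) / (4247376 − 4247151) = -0.01644
Flow = −∇h = (-0.002500 east, +0.01644 north), which points north.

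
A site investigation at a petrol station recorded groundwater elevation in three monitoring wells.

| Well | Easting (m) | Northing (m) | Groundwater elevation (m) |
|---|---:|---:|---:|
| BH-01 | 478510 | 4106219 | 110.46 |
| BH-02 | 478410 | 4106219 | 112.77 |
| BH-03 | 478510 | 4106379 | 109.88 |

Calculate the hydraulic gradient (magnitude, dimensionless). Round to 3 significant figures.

0.0234

∂h/∂x = (112.77 − 110.46) / (478410 − 478510) = -0.02310
∂h/∂y = (109.88 − 110.46) / (4106379 − 4106219) = -0.003625
|∇h| = √(-0.02310² + -0.003625²) = 0.02338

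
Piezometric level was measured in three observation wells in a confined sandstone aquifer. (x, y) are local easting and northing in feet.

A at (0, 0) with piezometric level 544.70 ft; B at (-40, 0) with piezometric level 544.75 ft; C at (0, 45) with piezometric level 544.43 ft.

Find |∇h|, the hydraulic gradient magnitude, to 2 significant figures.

0.0061

∂h/∂x = (544.75 − 544.70) / (-40 − 0) = -0.001250
∂h/∂y = (544.43 − 544.70) / (45 − 0) = -0.006000
|∇h| = √(-0.001250² + -0.006000²) = 0.006129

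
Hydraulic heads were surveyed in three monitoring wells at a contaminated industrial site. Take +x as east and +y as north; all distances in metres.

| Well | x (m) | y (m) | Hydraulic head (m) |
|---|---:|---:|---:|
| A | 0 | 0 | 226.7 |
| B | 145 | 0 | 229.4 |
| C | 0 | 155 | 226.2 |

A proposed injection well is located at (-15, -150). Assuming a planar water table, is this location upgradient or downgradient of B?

downgradient

∂h/∂x = (229.4 − 226.7) / (145 − 0) = +0.01862
∂h/∂y = (226.2 − 226.7) / (155 − 0) = -0.003226
Head at (-15, -150) = 226.7 + (+0.01862)·(-15) + (-0.003226)·(-150) = 226.90 m.
That is lower than the 229.4 m at B, so the point is downgradient.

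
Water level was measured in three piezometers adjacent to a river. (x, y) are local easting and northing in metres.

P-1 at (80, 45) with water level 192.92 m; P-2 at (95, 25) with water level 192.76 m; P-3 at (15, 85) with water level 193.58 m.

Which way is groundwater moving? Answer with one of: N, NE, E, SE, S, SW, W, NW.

E

Taking P-1 as reference: P-2−P-1 = (15, -20, -0.16); P-3−P-1 = (-65, 40, +0.66).
Determinant of the coordinate differences = 15·40 − (-65)·(-20) = -700.
∂h/∂x = [(-0.16)·40 − (+0.66)·(-20)] / -700 = -0.009714
∂h/∂y = [15·(+0.66) − (-65)·(-0.16)] / -700 = +0.0007143
Flow = −∇h = (+0.009714 east, -0.0007143 north), which points east.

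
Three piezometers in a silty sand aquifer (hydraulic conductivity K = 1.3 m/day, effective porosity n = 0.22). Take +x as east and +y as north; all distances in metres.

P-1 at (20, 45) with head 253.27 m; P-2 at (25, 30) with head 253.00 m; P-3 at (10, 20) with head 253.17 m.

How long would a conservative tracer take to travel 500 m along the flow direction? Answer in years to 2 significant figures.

10 years

Three-point gradient (reference P-1): Δ to P-2 = (5, -15, -0.27), Δ to P-3 = (-10, -25, -0.10).
∂h/∂x = -0.01909, ∂h/∂y = +0.01164 (det = -275).
|∇h| = √(-0.01909² + 0.01164²) = 0.02236
Seepage velocity v = K·i/n = 1.3 × 0.02236 / 0.22 = 0.1321 m/day.
t = 500 / 0.1321 = 3785 days = 10.4 years.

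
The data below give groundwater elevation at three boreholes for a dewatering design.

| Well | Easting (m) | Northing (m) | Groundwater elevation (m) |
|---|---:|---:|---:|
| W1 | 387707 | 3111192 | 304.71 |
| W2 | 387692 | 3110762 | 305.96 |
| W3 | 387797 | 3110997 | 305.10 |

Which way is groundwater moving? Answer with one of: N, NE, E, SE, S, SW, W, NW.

NE

Differences from W1: to W2 (Δx, Δy, Δh) = (-15, -430, +1.25); to W3 = (90, -195, +0.39).
Solve a·Δx + b·Δy = Δh: det = (-15)·(-195) − 90·(-430) = 41625.
∂h/∂x = [(+1.25)·(-195) − (+0.39)·(-430)] / 41625 = -0.001827
∂h/∂y = [(-15)·(+0.39) − 90·(+1.25)] / 41625 = -0.002843
Flow = −∇h = (+0.001827 east, +0.002843 north), which points northeast.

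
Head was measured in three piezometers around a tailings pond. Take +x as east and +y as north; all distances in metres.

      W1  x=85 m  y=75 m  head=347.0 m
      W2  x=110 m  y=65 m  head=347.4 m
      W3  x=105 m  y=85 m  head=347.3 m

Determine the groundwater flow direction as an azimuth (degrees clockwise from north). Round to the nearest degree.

274°

With h = a·x + b·y + c and W1 as origin, the differences give:
  25·a + (-10)·b = +0.4
  20·a + 10·b = +0.3
Eliminate b (×10 and ×(-10), subtract): 450·a = 7.00 → a = ∂h/∂x = +0.01556
Back-substitute: b = ∂h/∂y = -0.001111.
Flow direction (−∇h) has components (-0.01556 E, +0.001111 N).
Azimuth = atan2(E, N) = atan2(-0.01556, +0.001111) = 274.1° ≈ 274°.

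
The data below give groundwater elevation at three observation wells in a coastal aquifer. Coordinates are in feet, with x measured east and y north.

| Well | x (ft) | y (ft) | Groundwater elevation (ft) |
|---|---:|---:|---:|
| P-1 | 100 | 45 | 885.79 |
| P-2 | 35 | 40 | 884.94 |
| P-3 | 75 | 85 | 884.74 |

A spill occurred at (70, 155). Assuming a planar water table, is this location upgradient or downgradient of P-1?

With h = a·x + b·y + c and P-1 as origin, the differences give:
  (-65)·a + (-5)·b = -0.85
  (-25)·a + 40·b = -1.05
Eliminate b (×40 and ×(-5), subtract): -2725·a = -39.250 → a = ∂h/∂x = +0.01440
Back-substitute: b = ∂h/∂y = -0.01725.
Head at (70, 155) = 885.79 + (+0.01440)·(-30) + (-0.01725)·(110) = 883.46 ft.
That is lower than the 885.79 ft at P-1, so the point is downgradient.

downgradient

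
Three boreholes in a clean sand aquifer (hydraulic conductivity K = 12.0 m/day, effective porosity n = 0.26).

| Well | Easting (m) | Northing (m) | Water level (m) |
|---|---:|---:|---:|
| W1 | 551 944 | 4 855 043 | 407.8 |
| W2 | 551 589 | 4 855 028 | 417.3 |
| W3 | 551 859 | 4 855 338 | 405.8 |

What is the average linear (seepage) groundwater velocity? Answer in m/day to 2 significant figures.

Three-point gradient (reference W1): Δ to W2 = (-355, -15, +9.5), Δ to W3 = (-85, 295, -2.0).
∂h/∂x = -0.02616, ∂h/∂y = -0.01432 (det = -106000).
|∇h| = √(-0.02616² + -0.01432²) = 0.02982
Seepage velocity v = K·i/n = 12.0 × 0.02982 / 0.26 = 1.376 m/day.

1.4 m/day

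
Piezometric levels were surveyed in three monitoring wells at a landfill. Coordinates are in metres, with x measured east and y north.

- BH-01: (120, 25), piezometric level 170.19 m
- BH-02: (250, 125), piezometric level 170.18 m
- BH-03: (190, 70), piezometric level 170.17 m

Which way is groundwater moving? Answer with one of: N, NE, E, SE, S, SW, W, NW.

SE

With h = a·x + b·y + c and BH-01 as origin, the differences give:
  130·a + 100·b = -0.01
  70·a + 45·b = -0.02
Eliminate b (×45 and ×100, subtract): -1150·a = 1.550 → a = ∂h/∂x = -0.001348
Back-substitute: b = ∂h/∂y = +0.001652.
Flow = −∇h = (+0.001348 east, -0.001652 north), which points southeast.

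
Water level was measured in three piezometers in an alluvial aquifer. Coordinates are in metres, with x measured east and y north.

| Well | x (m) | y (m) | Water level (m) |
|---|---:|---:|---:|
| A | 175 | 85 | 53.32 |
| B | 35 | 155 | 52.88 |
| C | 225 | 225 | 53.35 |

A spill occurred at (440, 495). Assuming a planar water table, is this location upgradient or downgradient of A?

upgradient

Differences from A: to B (Δx, Δy, Δh) = (-140, 70, -0.44); to C = (50, 140, +0.03).
Determinant of the coordinate differences = (-140)·140 − 50·70 = -23100.
∂h/∂x = [(-0.44)·140 − (+0.03)·70] / -23100 = +0.002758
∂h/∂y = [(-140)·(+0.03) − 50·(-0.44)] / -23100 = -0.0007706
Head at (440, 495) = 53.32 + (+0.002758)·(265) + (-0.0007706)·(410) = 53.73 m.
That is higher than the 53.32 m at A, so the point is upgradient.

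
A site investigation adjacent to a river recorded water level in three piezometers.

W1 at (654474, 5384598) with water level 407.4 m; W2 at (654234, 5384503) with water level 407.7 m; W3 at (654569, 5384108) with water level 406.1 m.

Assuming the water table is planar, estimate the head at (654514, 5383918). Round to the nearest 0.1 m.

405.8 m

Taking W1 as reference: W2−W1 = (-240, -95, +0.3); W3−W1 = (95, -490, -1.3).
Determinant of the coordinate differences = (-240)·(-490) − 95·(-95) = 126625.
∂h/∂x = [(+0.3)·(-490) − (-1.3)·(-95)] / 126625 = -0.002136
∂h/∂y = [(-240)·(-1.3) − 95·(+0.3)] / 126625 = +0.002239
h(654514, 5383918) = 407.4 + (-0.002136)·(40) + (+0.002239)·(-680) = 407.4 -0.085 -1.522 = 405.792 m.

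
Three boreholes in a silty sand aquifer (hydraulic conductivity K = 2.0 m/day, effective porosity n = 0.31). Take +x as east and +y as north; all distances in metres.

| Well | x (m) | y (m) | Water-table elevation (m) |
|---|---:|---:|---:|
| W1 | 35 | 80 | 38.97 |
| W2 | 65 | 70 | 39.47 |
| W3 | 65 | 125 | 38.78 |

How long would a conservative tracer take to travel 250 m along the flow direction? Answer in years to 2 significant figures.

With h = a·x + b·y + c and W1 as origin, the differences give:
  30·a + (-10)·b = +0.50
  30·a + 45·b = -0.19
Eliminate b (×45 and ×(-10), subtract): 1650·a = 20.600 → a = ∂h/∂x = +0.01248
Back-substitute: b = ∂h/∂y = -0.01255.
|∇h| = √(0.01248² + -0.01255²) = 0.0177
Seepage velocity v = K·i/n = 2.0 × 0.0177 / 0.31 = 0.1142 m/day.
t = 250 / 0.1142 = 2189 days = 5.99 years.

6.0 years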